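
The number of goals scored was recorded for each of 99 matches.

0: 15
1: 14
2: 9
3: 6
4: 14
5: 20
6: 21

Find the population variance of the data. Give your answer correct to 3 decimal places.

4.754

Values: 0, 1, 2, 3, 4, 5, 6
n = 99, Σfx = 332, mean = 3.3535
Σfx² = 1584
Σf(x − x̄)² = Σfx² − (Σfx)²/n = 1584 − 332²/99 = 470.6263
Population variance = 470.6263 / 99 = 4.7538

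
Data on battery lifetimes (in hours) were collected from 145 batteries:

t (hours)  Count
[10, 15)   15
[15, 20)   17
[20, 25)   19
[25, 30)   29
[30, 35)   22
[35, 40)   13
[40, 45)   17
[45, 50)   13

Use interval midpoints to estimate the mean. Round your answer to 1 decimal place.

Midpoints: 12.5, 17.5, 22.5, 27.5, 32.5, 37.5, 42.5, 47.5
Σfm = 15×12.5 + 17×17.5 + 19×22.5 + 29×27.5 + 22×32.5 + 13×37.5 + 17×42.5 + 13×47.5 = 4252.5
n = Σf = 145
Mean = 4252.5 / 145 = 29.3276

29.3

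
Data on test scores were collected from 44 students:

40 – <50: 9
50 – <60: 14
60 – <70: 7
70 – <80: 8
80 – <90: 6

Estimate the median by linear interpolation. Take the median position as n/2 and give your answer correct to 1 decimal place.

59.3

Cumulative frequencies: 9, 23, 30, 38, 44
n = 44; position = n/2 = 22.
This falls in the class 50 – <60: L = 50, F = 9, f = 14, h = 10.
Median ≈ 50 + ((22 − 9) / 14) × 10 = 59.2857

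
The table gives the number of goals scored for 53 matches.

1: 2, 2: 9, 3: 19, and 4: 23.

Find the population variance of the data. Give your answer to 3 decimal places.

0.719

Values: 1, 2, 3, 4
n = 53, Σfx = 169, mean = 3.1887
Σfx² = 577
Σf(x − x̄)² = Σfx² − (Σfx)²/n = 577 − 169²/53 = 38.1132
Population variance = 38.1132 / 53 = 0.7191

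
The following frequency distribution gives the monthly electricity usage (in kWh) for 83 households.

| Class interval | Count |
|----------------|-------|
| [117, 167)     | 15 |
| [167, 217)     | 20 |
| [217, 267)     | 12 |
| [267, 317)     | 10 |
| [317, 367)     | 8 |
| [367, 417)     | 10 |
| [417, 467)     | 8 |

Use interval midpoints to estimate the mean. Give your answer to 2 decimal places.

264.89

Midpoints: 142, 192, 242, 292, 342, 392, 442
Σfm = 15×142 + 20×192 + 12×242 + 10×292 + 8×342 + 10×392 + 8×442 = 21986
n = Σf = 83
Mean = 21986 / 83 = 264.8916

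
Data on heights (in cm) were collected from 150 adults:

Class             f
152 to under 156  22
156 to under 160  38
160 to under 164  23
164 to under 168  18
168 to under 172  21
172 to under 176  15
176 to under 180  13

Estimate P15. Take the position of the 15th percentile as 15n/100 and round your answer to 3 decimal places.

156.053

Cumulative frequencies: 22, 60, 83, 101, 122, 137, 150
n = 150; position = 15n/100 = 22.5.
This falls in the class 156 to under 160: L = 156, F = 22, f = 38, h = 4.
15th percentile ≈ 156 + ((22.5 − 22) / 38) × 4 = 156.0526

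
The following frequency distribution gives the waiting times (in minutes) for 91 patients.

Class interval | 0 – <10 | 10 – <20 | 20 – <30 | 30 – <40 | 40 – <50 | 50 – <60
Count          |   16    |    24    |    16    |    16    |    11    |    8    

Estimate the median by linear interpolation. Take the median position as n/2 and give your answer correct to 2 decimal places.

Cumulative frequencies: 16, 40, 56, 72, 83, 91
n = 91; position = n/2 = 45.5.
This falls in the class 20 – <30: L = 20, F = 40, f = 16, h = 10.
Median ≈ 20 + ((45.5 − 40) / 16) × 10 = 23.4375

23.44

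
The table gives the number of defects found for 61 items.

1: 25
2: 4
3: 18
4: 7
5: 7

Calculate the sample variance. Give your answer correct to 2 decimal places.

Values: 1, 2, 3, 4, 5
n = 61, Σfx = 150, mean = 2.4590
Σfx² = 490
Σf(x − x̄)² = Σfx² − (Σfx)²/n = 490 − 150²/61 = 121.1475
Sample variance = 121.1475 / 60 = 2.0191

2.02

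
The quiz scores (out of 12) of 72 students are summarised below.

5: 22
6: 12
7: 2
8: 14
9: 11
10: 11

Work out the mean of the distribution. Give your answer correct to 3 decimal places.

7.181

Values: 5, 6, 7, 8, 9, 10
Σfx = 22×5 + 12×6 + 2×7 + 14×8 + 11×9 + 11×10 = 517
n = Σf = 72
Mean = 517 / 72 = 7.1806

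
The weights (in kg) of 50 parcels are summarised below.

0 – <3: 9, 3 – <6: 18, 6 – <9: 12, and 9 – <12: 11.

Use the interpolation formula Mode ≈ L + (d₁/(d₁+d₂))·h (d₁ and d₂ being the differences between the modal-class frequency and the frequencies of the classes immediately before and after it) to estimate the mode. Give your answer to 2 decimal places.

Modal class: 3 – <6 (highest frequency 18).
d₁ = 18 − 9 = 9, d₂ = 18 − 12 = 6
Mode ≈ 3 + (9/(9+6)) × 3 = 3 + 1.8000 = 4.8000

4.80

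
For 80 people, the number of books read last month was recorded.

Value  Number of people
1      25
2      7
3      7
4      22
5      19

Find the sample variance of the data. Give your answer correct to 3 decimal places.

2.594

Values: 1, 2, 3, 4, 5
n = 80, Σfx = 243, mean = 3.0375
Σfx² = 943
Σf(x − x̄)² = Σfx² − (Σfx)²/n = 943 − 243²/80 = 204.8875
Sample variance = 204.8875 / 79 = 2.5935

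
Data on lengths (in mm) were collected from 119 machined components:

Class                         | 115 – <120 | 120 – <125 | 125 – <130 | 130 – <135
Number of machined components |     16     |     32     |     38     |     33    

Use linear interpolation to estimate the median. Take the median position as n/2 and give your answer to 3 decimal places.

126.513

Cumulative frequencies: 16, 48, 86, 119
n = 119; position = n/2 = 59.5.
This falls in the class 125 – <130: L = 125, F = 48, f = 38, h = 5.
Median ≈ 125 + ((59.5 − 48) / 38) × 5 = 126.5132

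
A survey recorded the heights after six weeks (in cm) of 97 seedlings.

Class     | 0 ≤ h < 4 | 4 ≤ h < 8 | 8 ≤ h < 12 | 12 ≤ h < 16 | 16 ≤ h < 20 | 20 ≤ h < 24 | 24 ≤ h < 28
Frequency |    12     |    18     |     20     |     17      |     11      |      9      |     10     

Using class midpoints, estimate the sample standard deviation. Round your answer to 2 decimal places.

Midpoints: 2, 6, 10, 14, 18, 22, 26
n = 97, Σfm = 1226, mean = 12.6392
Σfm² = 20708
Σf(m − x̄)² = Σfm² − (Σfm)²/n = 20708 − 1226²/97 = 5212.3711
Sample variance = 5212.3711 / 96 = 54.2955
Standard deviation = √54.2955 = 7.3686

7.37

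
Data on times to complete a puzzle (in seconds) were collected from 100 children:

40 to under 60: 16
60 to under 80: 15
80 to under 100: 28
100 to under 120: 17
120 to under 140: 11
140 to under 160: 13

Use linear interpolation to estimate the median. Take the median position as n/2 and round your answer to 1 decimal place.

Cumulative frequencies: 16, 31, 59, 76, 87, 100
n = 100; position = n/2 = 50.
This falls in the class 80 to under 100: L = 80, F = 31, f = 28, h = 20.
Median ≈ 80 + ((50 − 31) / 28) × 20 = 93.5714

93.6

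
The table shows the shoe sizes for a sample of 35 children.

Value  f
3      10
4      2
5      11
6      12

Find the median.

5

Cumulative frequencies: 10, 12, 23, 35
n = 35, so the median is the value in position (n+1)/2 = 18.
Position 18 falls at value 5.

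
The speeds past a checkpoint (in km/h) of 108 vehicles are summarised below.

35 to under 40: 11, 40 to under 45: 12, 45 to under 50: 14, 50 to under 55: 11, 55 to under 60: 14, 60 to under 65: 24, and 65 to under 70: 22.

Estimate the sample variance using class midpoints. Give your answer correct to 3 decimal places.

Midpoints: 37.5, 42.5, 47.5, 52.5, 57.5, 62.5, 67.5
n = 108, Σfm = 5955, mean = 55.1389
Σfm² = 339325
Σf(m − x̄)² = Σfm² − (Σfm)²/n = 339325 − 5955²/108 = 10972.9167
Sample variance = 10972.9167 / 107 = 102.5506

102.551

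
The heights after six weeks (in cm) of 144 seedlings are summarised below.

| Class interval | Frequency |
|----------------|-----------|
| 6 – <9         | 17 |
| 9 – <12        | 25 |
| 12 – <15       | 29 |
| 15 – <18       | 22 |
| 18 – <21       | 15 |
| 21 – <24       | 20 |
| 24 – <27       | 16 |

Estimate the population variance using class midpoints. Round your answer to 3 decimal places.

32.246

Midpoints: 7.5, 10.5, 13.5, 16.5, 19.5, 22.5, 25.5
n = 144, Σfm = 2295, mean = 15.9375
Σfm² = 41220
Σf(m − x̄)² = Σfm² − (Σfm)²/n = 41220 − 2295²/144 = 4643.4375
Population variance = 4643.4375 / 144 = 32.2461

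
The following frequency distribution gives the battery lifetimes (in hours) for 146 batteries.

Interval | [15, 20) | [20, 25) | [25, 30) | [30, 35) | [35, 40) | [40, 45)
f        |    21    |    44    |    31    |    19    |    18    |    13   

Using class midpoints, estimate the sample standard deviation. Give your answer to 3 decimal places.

7.606

Midpoints: 17.5, 22.5, 27.5, 32.5, 37.5, 42.5
n = 146, Σfm = 4055, mean = 27.7740
Σfm² = 121012.5
Σf(m − x̄)² = Σfm² − (Σfm)²/n = 121012.5 − 4055²/146 = 8389.0411
Sample variance = 8389.0411 / 145 = 57.8555
Standard deviation = √57.8555 = 7.6063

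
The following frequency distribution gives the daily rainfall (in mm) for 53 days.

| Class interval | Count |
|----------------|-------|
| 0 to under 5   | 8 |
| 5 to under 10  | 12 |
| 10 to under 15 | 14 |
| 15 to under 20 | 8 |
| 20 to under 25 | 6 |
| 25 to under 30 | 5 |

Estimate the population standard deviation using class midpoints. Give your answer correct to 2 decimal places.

Midpoints: 2.5, 7.5, 12.5, 17.5, 22.5, 27.5
n = 53, Σfm = 697.5, mean = 13.1604
Σfm² = 12181.25
Σf(m − x̄)² = Σfm² − (Σfm)²/n = 12181.25 − 697.5²/53 = 3001.8868
Population variance = 3001.8868 / 53 = 56.6394
Standard deviation = √56.6394 = 7.5259

7.53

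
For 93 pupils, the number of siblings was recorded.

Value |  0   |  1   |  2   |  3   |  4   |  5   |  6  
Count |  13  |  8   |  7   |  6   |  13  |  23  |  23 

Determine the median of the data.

Cumulative frequencies: 13, 21, 28, 34, 47, 70, 93
n = 93, so the median is the value in position (n+1)/2 = 47.
Position 47 falls at value 4.

4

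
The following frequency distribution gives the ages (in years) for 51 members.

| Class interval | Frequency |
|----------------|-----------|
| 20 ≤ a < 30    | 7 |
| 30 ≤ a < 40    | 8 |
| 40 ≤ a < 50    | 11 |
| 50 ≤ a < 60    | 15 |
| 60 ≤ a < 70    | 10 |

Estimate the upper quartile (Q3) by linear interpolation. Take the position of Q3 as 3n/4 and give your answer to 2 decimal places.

Cumulative frequencies: 7, 15, 26, 41, 51
n = 51; position = 3n/4 = 38.25.
This falls in the class 50 ≤ a < 60: L = 50, F = 26, f = 15, h = 10.
Upper quartile ≈ 50 + ((38.25 − 26) / 15) × 10 = 58.1667

58.17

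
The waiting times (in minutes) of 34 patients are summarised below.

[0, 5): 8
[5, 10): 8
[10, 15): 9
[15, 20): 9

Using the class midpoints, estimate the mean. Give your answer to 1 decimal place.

Midpoints: 2.5, 7.5, 12.5, 17.5
Σfm = 8×2.5 + 8×7.5 + 9×12.5 + 9×17.5 = 350
n = Σf = 34
Mean = 350 / 34 = 10.2941

10.3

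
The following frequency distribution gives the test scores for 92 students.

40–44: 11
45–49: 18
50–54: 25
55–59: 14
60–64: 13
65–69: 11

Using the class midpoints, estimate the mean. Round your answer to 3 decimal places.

53.793

Midpoints: 42, 47, 52, 57, 62, 67
Σfm = 11×42 + 18×47 + 25×52 + 14×57 + 13×62 + 11×67 = 4949
n = Σf = 92
Mean = 4949 / 92 = 53.7935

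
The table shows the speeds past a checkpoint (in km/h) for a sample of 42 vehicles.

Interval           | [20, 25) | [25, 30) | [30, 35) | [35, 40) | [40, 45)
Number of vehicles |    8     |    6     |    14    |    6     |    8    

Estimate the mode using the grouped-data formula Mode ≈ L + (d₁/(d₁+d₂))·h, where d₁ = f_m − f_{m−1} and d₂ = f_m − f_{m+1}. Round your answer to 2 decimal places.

32.50

Modal class: [30, 35) (highest frequency 14).
d₁ = 14 − 6 = 8, d₂ = 14 − 6 = 8
Mode ≈ 30 + (8/(8+8)) × 5 = 30 + 2.5000 = 32.5000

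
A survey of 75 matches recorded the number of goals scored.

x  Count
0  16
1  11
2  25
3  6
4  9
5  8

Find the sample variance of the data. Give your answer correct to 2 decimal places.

2.55

Values: 0, 1, 2, 3, 4, 5
n = 75, Σfx = 155, mean = 2.0667
Σfx² = 509
Σf(x − x̄)² = Σfx² − (Σfx)²/n = 509 − 155²/75 = 188.6667
Sample variance = 188.6667 / 74 = 2.5495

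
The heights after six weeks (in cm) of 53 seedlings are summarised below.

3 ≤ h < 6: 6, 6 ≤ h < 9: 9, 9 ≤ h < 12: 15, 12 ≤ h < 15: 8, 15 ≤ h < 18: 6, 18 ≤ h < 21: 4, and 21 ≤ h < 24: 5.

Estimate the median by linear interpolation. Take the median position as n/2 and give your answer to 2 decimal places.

11.30

Cumulative frequencies: 6, 15, 30, 38, 44, 48, 53
n = 53; position = n/2 = 26.5.
This falls in the class 9 ≤ h < 12: L = 9, F = 15, f = 15, h = 3.
Median ≈ 9 + ((26.5 − 15) / 15) × 3 = 11.3000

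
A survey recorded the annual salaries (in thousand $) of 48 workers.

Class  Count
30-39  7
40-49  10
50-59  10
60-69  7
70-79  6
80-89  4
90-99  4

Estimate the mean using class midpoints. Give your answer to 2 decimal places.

Midpoints: 34.5, 44.5, 54.5, 64.5, 74.5, 84.5, 94.5
Σfm = 7×34.5 + 10×44.5 + 10×54.5 + 7×64.5 + 6×74.5 + 4×84.5 + 4×94.5 = 2846
n = Σf = 48
Mean = 2846 / 48 = 59.2917

59.29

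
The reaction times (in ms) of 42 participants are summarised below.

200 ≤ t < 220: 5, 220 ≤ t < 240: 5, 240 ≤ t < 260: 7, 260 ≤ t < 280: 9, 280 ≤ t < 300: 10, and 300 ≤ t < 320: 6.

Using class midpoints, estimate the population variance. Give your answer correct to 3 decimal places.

986.848

Midpoints: 210, 230, 250, 270, 290, 310
n = 42, Σfm = 11140, mean = 265.2381
Σfm² = 2996200
Σf(m − x̄)² = Σfm² − (Σfm)²/n = 2996200 − 11140²/42 = 41447.6190
Population variance = 41447.6190 / 42 = 986.8481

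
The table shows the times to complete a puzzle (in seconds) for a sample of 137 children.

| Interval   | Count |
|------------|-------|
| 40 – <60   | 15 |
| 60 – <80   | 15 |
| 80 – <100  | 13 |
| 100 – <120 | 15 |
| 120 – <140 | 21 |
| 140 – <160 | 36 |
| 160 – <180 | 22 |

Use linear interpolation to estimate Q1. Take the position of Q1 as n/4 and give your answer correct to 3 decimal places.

Cumulative frequencies: 15, 30, 43, 58, 79, 115, 137
n = 137; position = n/4 = 34.25.
This falls in the class 80 – <100: L = 80, F = 30, f = 13, h = 20.
Lower quartile ≈ 80 + ((34.25 − 30) / 13) × 20 = 86.5385

86.538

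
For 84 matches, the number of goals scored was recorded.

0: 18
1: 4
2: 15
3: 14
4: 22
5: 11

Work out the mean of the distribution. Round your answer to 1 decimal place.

Values: 0, 1, 2, 3, 4, 5
Σfx = 18×0 + 4×1 + 15×2 + 14×3 + 22×4 + 11×5 = 219
n = Σf = 84
Mean = 219 / 84 = 2.6071

2.6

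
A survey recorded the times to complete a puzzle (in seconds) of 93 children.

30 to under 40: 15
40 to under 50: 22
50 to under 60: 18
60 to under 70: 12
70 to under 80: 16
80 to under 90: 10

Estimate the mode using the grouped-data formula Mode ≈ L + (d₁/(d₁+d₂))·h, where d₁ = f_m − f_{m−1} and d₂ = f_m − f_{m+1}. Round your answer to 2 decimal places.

Modal class: 40 to under 50 (highest frequency 22).
d₁ = 22 − 15 = 7, d₂ = 22 − 18 = 4
Mode ≈ 40 + (7/(7+4)) × 10 = 40 + 6.3636 = 46.3636

46.36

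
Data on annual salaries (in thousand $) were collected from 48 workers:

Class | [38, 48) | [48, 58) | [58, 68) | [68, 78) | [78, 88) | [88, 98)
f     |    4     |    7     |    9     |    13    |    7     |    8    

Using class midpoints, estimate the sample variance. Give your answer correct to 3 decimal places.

Midpoints: 43, 53, 63, 73, 83, 93
n = 48, Σfm = 3384, mean = 70.5000
Σfm² = 249472
Σf(m − x̄)² = Σfm² − (Σfm)²/n = 249472 − 3384²/48 = 10900.0000
Sample variance = 10900.0000 / 47 = 231.9149

231.915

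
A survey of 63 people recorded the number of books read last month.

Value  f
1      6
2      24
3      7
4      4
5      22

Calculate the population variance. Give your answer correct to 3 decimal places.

2.186

Values: 1, 2, 3, 4, 5
n = 63, Σfx = 201, mean = 3.1905
Σfx² = 779
Σf(x − x̄)² = Σfx² − (Σfx)²/n = 779 − 201²/63 = 137.7143
Population variance = 137.7143 / 63 = 2.1859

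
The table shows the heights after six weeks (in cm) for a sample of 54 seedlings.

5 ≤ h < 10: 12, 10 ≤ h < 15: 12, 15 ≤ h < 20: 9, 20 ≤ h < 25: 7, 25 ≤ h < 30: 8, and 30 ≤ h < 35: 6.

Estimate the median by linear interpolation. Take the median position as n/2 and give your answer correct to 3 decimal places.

16.667

Cumulative frequencies: 12, 24, 33, 40, 48, 54
n = 54; position = n/2 = 27.
This falls in the class 15 ≤ h < 20: L = 15, F = 24, f = 9, h = 5.
Median ≈ 15 + ((27 − 24) / 9) × 5 = 16.6667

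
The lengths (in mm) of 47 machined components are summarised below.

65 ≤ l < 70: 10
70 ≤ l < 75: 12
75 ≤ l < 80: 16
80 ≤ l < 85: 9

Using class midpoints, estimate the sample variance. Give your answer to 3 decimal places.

27.035

Midpoints: 67.5, 72.5, 77.5, 82.5
n = 47, Σfm = 3527.5, mean = 75.0532
Σfm² = 265993.75
Σf(m − x̄)² = Σfm² − (Σfm)²/n = 265993.75 − 3527.5²/47 = 1243.6170
Sample variance = 1243.6170 / 46 = 27.0352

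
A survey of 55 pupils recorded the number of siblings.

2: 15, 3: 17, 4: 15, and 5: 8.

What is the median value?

Cumulative frequencies: 15, 32, 47, 55
n = 55, so the median is the value in position (n+1)/2 = 28.
Position 28 falls at value 3.

3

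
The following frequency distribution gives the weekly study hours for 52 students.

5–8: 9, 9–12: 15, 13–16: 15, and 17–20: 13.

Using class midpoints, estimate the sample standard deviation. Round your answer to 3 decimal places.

Midpoints: 6.5, 10.5, 14.5, 18.5
n = 52, Σfm = 674, mean = 12.9615
Σfm² = 9637
Σf(m − x̄)² = Σfm² − (Σfm)²/n = 9637 − 674²/52 = 900.9231
Sample variance = 900.9231 / 51 = 17.6652
Standard deviation = √17.6652 = 4.2030

4.203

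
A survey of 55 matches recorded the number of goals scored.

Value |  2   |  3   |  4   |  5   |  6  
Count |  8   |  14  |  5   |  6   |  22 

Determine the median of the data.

5

Cumulative frequencies: 8, 22, 27, 33, 55
n = 55, so the median is the value in position (n+1)/2 = 28.
Position 28 falls at value 5.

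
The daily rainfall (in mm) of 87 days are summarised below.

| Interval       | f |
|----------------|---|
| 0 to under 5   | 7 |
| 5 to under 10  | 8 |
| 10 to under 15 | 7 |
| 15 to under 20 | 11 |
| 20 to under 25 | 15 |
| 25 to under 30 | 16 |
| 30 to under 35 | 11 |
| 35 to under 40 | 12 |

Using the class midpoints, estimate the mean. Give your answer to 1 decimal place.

22.3

Midpoints: 2.5, 7.5, 12.5, 17.5, 22.5, 27.5, 32.5, 37.5
Σfm = 7×2.5 + 8×7.5 + 7×12.5 + 11×17.5 + 15×22.5 + 16×27.5 + 11×32.5 + 12×37.5 = 1942.5
n = Σf = 87
Mean = 1942.5 / 87 = 22.3276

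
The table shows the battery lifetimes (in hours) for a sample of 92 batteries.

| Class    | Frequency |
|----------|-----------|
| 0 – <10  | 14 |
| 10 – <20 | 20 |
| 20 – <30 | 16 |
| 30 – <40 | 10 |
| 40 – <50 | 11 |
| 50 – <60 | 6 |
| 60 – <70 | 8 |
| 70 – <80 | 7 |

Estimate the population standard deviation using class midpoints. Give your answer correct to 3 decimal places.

Midpoints: 5, 15, 25, 35, 45, 55, 65, 75
n = 92, Σfm = 2990, mean = 32.5000
Σfm² = 140700
Σf(m − x̄)² = Σfm² − (Σfm)²/n = 140700 − 2990²/92 = 43525.0000
Population variance = 43525.0000 / 92 = 473.0978
Standard deviation = √473.0978 = 21.7508

21.751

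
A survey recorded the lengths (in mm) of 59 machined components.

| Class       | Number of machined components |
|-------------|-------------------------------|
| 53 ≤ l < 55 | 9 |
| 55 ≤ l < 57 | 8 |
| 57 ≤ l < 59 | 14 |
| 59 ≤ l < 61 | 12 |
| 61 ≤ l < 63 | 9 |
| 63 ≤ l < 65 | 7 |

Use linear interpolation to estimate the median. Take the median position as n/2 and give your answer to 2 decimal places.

Cumulative frequencies: 9, 17, 31, 43, 52, 59
n = 59; position = n/2 = 29.5.
This falls in the class 57 ≤ l < 59: L = 57, F = 17, f = 14, h = 2.
Median ≈ 57 + ((29.5 − 17) / 14) × 2 = 58.7857

58.79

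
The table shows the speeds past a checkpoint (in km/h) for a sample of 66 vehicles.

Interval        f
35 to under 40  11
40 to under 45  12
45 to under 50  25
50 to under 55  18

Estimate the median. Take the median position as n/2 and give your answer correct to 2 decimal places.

Cumulative frequencies: 11, 23, 48, 66
n = 66; position = n/2 = 33.
This falls in the class 45 to under 50: L = 45, F = 23, f = 25, h = 5.
Median ≈ 45 + ((33 − 23) / 25) × 5 = 47.0000

47.00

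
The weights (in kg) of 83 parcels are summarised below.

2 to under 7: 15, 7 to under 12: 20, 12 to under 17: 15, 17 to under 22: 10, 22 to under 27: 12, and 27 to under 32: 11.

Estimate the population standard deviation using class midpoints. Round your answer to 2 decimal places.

8.39

Midpoints: 4.5, 9.5, 14.5, 19.5, 24.5, 29.5
n = 83, Σfm = 1288.5, mean = 15.5241
Σfm² = 25840.75
Σf(m − x̄)² = Σfm² − (Σfm)²/n = 25840.75 − 1288.5²/83 = 5837.9518
Population variance = 5837.9518 / 83 = 70.3368
Standard deviation = √70.3368 = 8.3867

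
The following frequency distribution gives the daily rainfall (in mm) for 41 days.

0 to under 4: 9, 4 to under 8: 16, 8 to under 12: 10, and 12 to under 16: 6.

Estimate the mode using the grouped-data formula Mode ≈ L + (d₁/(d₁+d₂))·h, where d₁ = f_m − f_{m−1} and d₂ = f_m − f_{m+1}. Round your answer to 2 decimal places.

6.15

Modal class: 4 to under 8 (highest frequency 16).
d₁ = 16 − 9 = 7, d₂ = 16 − 10 = 6
Mode ≈ 4 + (7/(7+6)) × 4 = 4 + 2.1538 = 6.1538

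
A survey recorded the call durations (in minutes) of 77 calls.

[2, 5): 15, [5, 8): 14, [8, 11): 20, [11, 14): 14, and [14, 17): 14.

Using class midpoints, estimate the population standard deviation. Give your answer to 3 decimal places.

4.102

Midpoints: 3.5, 6.5, 9.5, 12.5, 15.5
n = 77, Σfm = 725.5, mean = 9.4221
Σfm² = 8131.25
Σf(m − x̄)² = Σfm² − (Σfm)²/n = 8131.25 − 725.5²/77 = 1295.5325
Population variance = 1295.5325 / 77 = 16.8251
Standard deviation = √16.8251 = 4.1018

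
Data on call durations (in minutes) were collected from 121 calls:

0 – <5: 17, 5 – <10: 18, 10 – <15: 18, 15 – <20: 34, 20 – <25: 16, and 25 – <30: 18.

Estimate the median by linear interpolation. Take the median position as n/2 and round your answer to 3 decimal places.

Cumulative frequencies: 17, 35, 53, 87, 103, 121
n = 121; position = n/2 = 60.5.
This falls in the class 15 – <20: L = 15, F = 53, f = 34, h = 5.
Median ≈ 15 + ((60.5 − 53) / 34) × 5 = 16.1029

16.103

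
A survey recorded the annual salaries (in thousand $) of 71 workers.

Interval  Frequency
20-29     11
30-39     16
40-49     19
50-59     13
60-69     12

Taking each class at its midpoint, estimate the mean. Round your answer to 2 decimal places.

44.36

Midpoints: 24.5, 34.5, 44.5, 54.5, 64.5
Σfm = 11×24.5 + 16×34.5 + 19×44.5 + 13×54.5 + 12×64.5 = 3149.5
n = Σf = 71
Mean = 3149.5 / 71 = 44.3592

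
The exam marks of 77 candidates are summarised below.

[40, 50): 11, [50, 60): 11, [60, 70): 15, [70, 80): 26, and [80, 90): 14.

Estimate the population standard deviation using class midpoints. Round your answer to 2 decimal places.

Midpoints: 45, 55, 65, 75, 85
n = 77, Σfm = 5215, mean = 67.7273
Σfm² = 366325
Σf(m − x̄)² = Σfm² − (Σfm)²/n = 366325 − 5215²/77 = 13127.2727
Population variance = 13127.2727 / 77 = 170.4841
Standard deviation = √170.4841 = 13.0570

13.06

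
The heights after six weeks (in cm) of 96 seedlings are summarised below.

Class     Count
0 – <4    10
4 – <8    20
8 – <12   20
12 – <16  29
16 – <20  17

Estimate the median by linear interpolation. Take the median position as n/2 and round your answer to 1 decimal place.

Cumulative frequencies: 10, 30, 50, 79, 96
n = 96; position = n/2 = 48.
This falls in the class 8 – <12: L = 8, F = 30, f = 20, h = 4.
Median ≈ 8 + ((48 − 30) / 20) × 4 = 11.6000

11.6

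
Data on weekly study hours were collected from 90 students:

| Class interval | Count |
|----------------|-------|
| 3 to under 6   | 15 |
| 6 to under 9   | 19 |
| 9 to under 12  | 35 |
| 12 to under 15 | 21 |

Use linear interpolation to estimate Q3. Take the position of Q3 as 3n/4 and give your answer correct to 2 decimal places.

11.87

Cumulative frequencies: 15, 34, 69, 90
n = 90; position = 3n/4 = 67.5.
This falls in the class 9 to under 12: L = 9, F = 34, f = 35, h = 3.
Upper quartile ≈ 9 + ((67.5 − 34) / 35) × 3 = 11.8714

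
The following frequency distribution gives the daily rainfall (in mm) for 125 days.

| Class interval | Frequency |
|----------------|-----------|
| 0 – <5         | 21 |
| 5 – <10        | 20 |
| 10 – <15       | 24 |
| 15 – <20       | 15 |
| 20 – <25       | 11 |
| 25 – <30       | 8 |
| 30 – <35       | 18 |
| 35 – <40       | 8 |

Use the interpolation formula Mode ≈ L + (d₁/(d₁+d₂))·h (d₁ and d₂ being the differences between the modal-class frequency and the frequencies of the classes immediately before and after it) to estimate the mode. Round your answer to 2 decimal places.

11.54

Modal class: 10 – <15 (highest frequency 24).
d₁ = 24 − 20 = 4, d₂ = 24 − 15 = 9
Mode ≈ 10 + (4/(4+9)) × 5 = 10 + 1.5385 = 11.5385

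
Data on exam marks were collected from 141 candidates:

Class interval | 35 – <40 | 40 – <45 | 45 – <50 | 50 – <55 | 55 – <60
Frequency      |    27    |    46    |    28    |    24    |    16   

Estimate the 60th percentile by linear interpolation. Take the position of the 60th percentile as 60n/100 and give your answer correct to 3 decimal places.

47.071

Cumulative frequencies: 27, 73, 101, 125, 141
n = 141; position = 60n/100 = 84.6.
This falls in the class 45 – <50: L = 45, F = 73, f = 28, h = 5.
60th percentile ≈ 45 + ((84.6 − 73) / 28) × 5 = 47.0714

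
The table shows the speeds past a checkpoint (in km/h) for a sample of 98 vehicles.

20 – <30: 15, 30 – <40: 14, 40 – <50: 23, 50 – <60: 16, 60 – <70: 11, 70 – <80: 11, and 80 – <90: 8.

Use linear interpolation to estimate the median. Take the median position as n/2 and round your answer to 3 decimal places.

Cumulative frequencies: 15, 29, 52, 68, 79, 90, 98
n = 98; position = n/2 = 49.
This falls in the class 40 – <50: L = 40, F = 29, f = 23, h = 10.
Median ≈ 40 + ((49 − 29) / 23) × 10 = 48.6957

48.696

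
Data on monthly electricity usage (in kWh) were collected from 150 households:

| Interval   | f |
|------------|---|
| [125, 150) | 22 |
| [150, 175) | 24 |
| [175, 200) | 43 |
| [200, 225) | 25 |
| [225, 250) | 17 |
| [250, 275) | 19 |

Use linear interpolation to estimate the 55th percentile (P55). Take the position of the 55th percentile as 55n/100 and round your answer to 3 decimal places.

Cumulative frequencies: 22, 46, 89, 114, 131, 150
n = 150; position = 55n/100 = 82.5.
This falls in the class [175, 200): L = 175, F = 46, f = 43, h = 25.
55th percentile ≈ 175 + ((82.5 − 46) / 43) × 25 = 196.2209

196.221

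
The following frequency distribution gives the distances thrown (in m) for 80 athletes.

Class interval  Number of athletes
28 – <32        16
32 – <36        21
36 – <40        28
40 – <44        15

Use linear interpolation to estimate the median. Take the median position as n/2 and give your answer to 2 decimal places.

Cumulative frequencies: 16, 37, 65, 80
n = 80; position = n/2 = 40.
This falls in the class 36 – <40: L = 36, F = 37, f = 28, h = 4.
Median ≈ 36 + ((40 − 37) / 28) × 4 = 36.4286

36.43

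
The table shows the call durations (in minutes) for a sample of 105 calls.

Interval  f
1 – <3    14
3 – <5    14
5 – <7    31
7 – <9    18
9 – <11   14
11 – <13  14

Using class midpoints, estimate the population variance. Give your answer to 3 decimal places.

Midpoints: 2, 4, 6, 8, 10, 12
n = 105, Σfm = 722, mean = 6.8762
Σfm² = 5964
Σf(m − x̄)² = Σfm² − (Σfm)²/n = 5964 − 722²/105 = 999.3905
Population variance = 999.3905 / 105 = 9.5180

9.518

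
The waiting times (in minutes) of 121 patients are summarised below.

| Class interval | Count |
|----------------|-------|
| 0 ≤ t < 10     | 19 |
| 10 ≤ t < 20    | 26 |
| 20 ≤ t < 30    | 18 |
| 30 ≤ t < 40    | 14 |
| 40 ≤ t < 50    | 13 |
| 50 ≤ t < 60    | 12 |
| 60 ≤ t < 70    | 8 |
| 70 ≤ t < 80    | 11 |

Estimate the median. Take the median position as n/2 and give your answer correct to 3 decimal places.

28.611

Cumulative frequencies: 19, 45, 63, 77, 90, 102, 110, 121
n = 121; position = n/2 = 60.5.
This falls in the class 20 ≤ t < 30: L = 20, F = 45, f = 18, h = 10.
Median ≈ 20 + ((60.5 − 45) / 18) × 10 = 28.6111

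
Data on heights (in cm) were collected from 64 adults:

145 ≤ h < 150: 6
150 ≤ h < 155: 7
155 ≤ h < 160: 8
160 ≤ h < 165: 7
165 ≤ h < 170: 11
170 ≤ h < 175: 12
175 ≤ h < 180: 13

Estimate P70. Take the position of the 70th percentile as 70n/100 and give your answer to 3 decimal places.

172.417

Cumulative frequencies: 6, 13, 21, 28, 39, 51, 64
n = 64; position = 70n/100 = 44.8.
This falls in the class 170 ≤ h < 175: L = 170, F = 39, f = 12, h = 5.
70th percentile ≈ 170 + ((44.8 − 39) / 12) × 5 = 172.4167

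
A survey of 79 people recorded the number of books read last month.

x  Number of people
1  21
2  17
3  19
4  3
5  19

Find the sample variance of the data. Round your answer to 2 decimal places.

2.26

Values: 1, 2, 3, 4, 5
n = 79, Σfx = 219, mean = 2.7722
Σfx² = 783
Σf(x − x̄)² = Σfx² − (Σfx)²/n = 783 − 219²/79 = 175.8987
Sample variance = 175.8987 / 78 = 2.2551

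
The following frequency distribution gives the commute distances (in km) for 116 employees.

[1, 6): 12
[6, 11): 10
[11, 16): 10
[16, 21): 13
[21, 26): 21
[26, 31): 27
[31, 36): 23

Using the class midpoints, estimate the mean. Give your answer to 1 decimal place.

21.9

Midpoints: 3.5, 8.5, 13.5, 18.5, 23.5, 28.5, 33.5
Σfm = 12×3.5 + 10×8.5 + 10×13.5 + 13×18.5 + 21×23.5 + 27×28.5 + 23×33.5 = 2536
n = Σf = 116
Mean = 2536 / 116 = 21.8621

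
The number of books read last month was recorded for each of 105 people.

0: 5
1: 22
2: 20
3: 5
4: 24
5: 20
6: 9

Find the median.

4

Cumulative frequencies: 5, 27, 47, 52, 76, 96, 105
n = 105, so the median is the value in position (n+1)/2 = 53.
Position 53 falls at value 4.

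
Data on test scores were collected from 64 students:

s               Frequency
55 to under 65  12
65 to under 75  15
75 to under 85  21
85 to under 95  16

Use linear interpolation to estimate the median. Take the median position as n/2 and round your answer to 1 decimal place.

77.4

Cumulative frequencies: 12, 27, 48, 64
n = 64; position = n/2 = 32.
This falls in the class 75 to under 85: L = 75, F = 27, f = 21, h = 10.
Median ≈ 75 + ((32 − 27) / 21) × 10 = 77.3810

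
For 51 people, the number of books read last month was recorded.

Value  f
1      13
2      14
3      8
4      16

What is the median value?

2

Cumulative frequencies: 13, 27, 35, 51
n = 51, so the median is the value in position (n+1)/2 = 26.
Position 26 falls at value 2.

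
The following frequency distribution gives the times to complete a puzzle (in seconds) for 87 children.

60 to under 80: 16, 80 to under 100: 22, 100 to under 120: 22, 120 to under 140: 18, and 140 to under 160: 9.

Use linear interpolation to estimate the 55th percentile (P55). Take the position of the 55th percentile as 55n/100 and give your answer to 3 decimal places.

Cumulative frequencies: 16, 38, 60, 78, 87
n = 87; position = 55n/100 = 47.85.
This falls in the class 100 to under 120: L = 100, F = 38, f = 22, h = 20.
55th percentile ≈ 100 + ((47.85 − 38) / 22) × 20 = 108.9545

108.955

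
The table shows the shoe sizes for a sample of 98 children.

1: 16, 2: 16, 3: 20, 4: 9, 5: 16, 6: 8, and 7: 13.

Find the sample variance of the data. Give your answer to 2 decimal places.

3.96

Values: 1, 2, 3, 4, 5, 6, 7
n = 98, Σfx = 363, mean = 3.7041
Σfx² = 1729
Σf(x − x̄)² = Σfx² − (Σfx)²/n = 1729 − 363²/98 = 384.4184
Sample variance = 384.4184 / 97 = 3.9631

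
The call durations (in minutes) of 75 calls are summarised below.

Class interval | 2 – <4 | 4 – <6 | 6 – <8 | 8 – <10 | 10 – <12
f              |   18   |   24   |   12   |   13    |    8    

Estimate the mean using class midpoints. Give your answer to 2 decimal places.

Midpoints: 3, 5, 7, 9, 11
Σfm = 18×3 + 24×5 + 12×7 + 13×9 + 8×11 = 463
n = Σf = 75
Mean = 463 / 75 = 6.1733

6.17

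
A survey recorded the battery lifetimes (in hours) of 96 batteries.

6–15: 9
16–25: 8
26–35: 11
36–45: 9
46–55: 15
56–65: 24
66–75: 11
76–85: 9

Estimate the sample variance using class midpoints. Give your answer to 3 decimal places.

436.447

Midpoints: 10.5, 20.5, 30.5, 40.5, 50.5, 60.5, 70.5, 80.5
n = 96, Σfm = 4668, mean = 48.6250
Σfm² = 268444
Σf(m − x̄)² = Σfm² − (Σfm)²/n = 268444 − 4668²/96 = 41462.5000
Sample variance = 41462.5000 / 95 = 436.4474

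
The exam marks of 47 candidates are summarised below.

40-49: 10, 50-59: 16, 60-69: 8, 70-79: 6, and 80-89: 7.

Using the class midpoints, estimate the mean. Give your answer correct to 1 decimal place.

Midpoints: 44.5, 54.5, 64.5, 74.5, 84.5
Σfm = 10×44.5 + 16×54.5 + 8×64.5 + 6×74.5 + 7×84.5 = 2871.5
n = Σf = 47
Mean = 2871.5 / 47 = 61.0957

61.1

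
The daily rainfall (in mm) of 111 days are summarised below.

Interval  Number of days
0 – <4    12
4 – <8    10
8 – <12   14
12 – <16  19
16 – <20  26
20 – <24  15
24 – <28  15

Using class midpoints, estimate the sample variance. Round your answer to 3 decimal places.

Midpoints: 2, 6, 10, 14, 18, 22, 26
n = 111, Σfm = 1678, mean = 15.1171
Σfm² = 31356
Σf(m − x̄)² = Σfm² − (Σfm)²/n = 31356 − 1678²/111 = 5989.4775
Sample variance = 5989.4775 / 110 = 54.4498

54.450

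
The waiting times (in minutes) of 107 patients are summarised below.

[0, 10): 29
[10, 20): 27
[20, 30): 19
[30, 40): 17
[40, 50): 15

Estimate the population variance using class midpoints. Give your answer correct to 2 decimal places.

193.00

Midpoints: 5, 15, 25, 35, 45
n = 107, Σfm = 2295, mean = 21.4486
Σfm² = 69875
Σf(m − x̄)² = Σfm² − (Σfm)²/n = 69875 − 2295²/107 = 20650.4673
Population variance = 20650.4673 / 107 = 192.9950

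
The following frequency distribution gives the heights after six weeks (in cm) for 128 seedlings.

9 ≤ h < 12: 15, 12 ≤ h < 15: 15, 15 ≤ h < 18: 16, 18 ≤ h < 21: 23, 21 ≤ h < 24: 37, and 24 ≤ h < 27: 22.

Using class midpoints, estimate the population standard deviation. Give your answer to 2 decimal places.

Midpoints: 10.5, 13.5, 16.5, 19.5, 22.5, 25.5
n = 128, Σfm = 2466, mean = 19.2656
Σfm² = 50526
Σf(m − x̄)² = Σfm² − (Σfm)²/n = 50526 − 2466²/128 = 3016.9688
Population variance = 3016.9688 / 128 = 23.5701
Standard deviation = √23.5701 = 4.8549

4.85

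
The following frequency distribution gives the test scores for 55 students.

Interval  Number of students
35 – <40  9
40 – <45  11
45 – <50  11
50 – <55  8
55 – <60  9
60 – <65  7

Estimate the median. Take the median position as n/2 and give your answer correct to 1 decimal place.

48.4

Cumulative frequencies: 9, 20, 31, 39, 48, 55
n = 55; position = n/2 = 27.5.
This falls in the class 45 – <50: L = 45, F = 20, f = 11, h = 5.
Median ≈ 45 + ((27.5 − 20) / 11) × 5 = 48.4091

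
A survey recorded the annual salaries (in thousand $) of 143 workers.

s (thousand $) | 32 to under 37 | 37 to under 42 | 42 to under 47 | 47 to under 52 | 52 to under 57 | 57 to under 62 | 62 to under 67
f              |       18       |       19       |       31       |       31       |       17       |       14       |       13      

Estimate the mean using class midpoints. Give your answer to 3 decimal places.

48.136

Midpoints: 34.5, 39.5, 44.5, 49.5, 54.5, 59.5, 64.5
Σfm = 18×34.5 + 19×39.5 + 31×44.5 + 31×49.5 + 17×54.5 + 14×59.5 + 13×64.5 = 6883.5
n = Σf = 143
Mean = 6883.5 / 143 = 48.1364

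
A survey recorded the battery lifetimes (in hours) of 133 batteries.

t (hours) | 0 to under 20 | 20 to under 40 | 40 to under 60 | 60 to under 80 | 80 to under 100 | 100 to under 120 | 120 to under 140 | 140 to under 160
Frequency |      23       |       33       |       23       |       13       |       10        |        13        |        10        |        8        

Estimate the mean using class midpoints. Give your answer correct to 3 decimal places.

60.977

Midpoints: 10, 30, 50, 70, 90, 110, 130, 150
Σfm = 23×10 + 33×30 + 23×50 + 13×70 + 10×90 + 13×110 + 10×130 + 8×150 = 8110
n = Σf = 133
Mean = 8110 / 133 = 60.9774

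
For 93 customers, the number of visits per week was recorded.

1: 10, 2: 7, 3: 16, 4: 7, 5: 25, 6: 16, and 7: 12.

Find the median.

5

Cumulative frequencies: 10, 17, 33, 40, 65, 81, 93
n = 93, so the median is the value in position (n+1)/2 = 47.
Position 47 falls at value 5.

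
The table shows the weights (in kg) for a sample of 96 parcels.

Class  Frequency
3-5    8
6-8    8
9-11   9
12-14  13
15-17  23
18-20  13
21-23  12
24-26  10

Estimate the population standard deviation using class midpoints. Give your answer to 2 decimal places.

Midpoints: 4, 7, 10, 13, 16, 19, 22, 25
n = 96, Σfm = 1476, mean = 15.3750
Σfm² = 26256
Σf(m − x̄)² = Σfm² − (Σfm)²/n = 26256 − 1476²/96 = 3562.5000
Population variance = 3562.5000 / 96 = 37.1094
Standard deviation = √37.1094 = 6.0917

6.09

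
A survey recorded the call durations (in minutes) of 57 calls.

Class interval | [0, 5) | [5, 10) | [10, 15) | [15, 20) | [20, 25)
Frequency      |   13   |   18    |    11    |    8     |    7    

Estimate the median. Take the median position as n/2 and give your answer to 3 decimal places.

Cumulative frequencies: 13, 31, 42, 50, 57
n = 57; position = n/2 = 28.5.
This falls in the class [5, 10): L = 5, F = 13, f = 18, h = 5.
Median ≈ 5 + ((28.5 − 13) / 18) × 5 = 9.3056

9.306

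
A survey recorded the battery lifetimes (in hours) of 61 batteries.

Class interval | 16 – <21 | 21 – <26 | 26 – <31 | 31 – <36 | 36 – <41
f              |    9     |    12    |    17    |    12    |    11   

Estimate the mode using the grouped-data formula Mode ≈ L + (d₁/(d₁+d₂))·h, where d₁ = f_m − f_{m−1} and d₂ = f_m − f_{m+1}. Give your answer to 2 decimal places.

28.50

Modal class: 26 – <31 (highest frequency 17).
d₁ = 17 − 12 = 5, d₂ = 17 − 12 = 5
Mode ≈ 26 + (5/(5+5)) × 5 = 26 + 2.5000 = 28.5000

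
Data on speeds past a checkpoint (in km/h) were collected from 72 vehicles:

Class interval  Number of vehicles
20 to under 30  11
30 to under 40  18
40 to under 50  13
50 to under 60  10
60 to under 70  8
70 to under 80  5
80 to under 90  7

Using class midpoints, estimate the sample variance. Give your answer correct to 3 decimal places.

Midpoints: 25, 35, 45, 55, 65, 75, 85
n = 72, Σfm = 3530, mean = 49.0278
Σfm² = 198000
Σf(m − x̄)² = Σfm² − (Σfm)²/n = 198000 − 3530²/72 = 24931.9444
Sample variance = 24931.9444 / 71 = 351.1541

351.154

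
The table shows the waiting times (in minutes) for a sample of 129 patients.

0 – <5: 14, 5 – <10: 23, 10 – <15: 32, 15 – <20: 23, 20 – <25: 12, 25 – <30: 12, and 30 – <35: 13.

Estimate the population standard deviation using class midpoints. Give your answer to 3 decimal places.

8.928

Midpoints: 2.5, 7.5, 12.5, 17.5, 22.5, 27.5, 32.5
n = 129, Σfm = 2032.5, mean = 15.7558
Σfm² = 42306.25
Σf(m − x̄)² = Σfm² − (Σfm)²/n = 42306.25 − 2032.5²/129 = 10282.5581
Population variance = 10282.5581 / 129 = 79.7098
Standard deviation = √79.7098 = 8.9280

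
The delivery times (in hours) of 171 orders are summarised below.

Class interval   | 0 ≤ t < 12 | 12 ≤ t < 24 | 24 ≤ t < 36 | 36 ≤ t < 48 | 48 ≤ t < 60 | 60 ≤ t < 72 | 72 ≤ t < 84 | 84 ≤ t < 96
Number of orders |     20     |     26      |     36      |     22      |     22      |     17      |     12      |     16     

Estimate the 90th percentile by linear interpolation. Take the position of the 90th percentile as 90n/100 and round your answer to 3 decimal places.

82.900

Cumulative frequencies: 20, 46, 82, 104, 126, 143, 155, 171
n = 171; position = 90n/100 = 153.9.
This falls in the class 72 ≤ t < 84: L = 72, F = 143, f = 12, h = 12.
90th percentile ≈ 72 + ((153.9 − 143) / 12) × 12 = 82.9000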